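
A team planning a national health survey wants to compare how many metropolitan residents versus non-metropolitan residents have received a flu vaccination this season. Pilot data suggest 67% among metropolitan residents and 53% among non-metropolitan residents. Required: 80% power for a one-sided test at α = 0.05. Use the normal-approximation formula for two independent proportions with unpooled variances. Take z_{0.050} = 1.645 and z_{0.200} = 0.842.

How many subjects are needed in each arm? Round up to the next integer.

n = (z_α + z_β)² · [p₁(1−p₁) + p₂(1−p₂)] / (p₁ − p₂)²
  = (1.645 + 0.842)² · (0.67·0.33 + 0.53·0.47) / (0.14)²
  = (2.487)² · (0.2211 + 0.2491) / 0.0196
  = 6.1852 · 0.4702 / 0.0196
  = 148.38
Round up → n = 149 per group.

n = 149 per group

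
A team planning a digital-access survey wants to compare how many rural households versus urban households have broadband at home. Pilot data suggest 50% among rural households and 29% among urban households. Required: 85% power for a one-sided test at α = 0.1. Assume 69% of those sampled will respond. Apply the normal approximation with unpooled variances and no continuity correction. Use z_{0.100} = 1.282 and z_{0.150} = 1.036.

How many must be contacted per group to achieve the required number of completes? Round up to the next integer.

n = 81 per group

n = (z_α + z_β)² · [p₁(1−p₁) + p₂(1−p₂)] / (p₁ − p₂)²
  = (1.282 + 1.036)² · (0.50·0.50 + 0.29·0.71) / (0.21)²
  = (2.318)² · (0.2500 + 0.2059) / 0.0441
  = 5.3731 · 0.4559 / 0.0441
  = 55.55
Adjust for 69% response: 55.55 / 0.69 = 80.50.
Round up → n = 81 per group.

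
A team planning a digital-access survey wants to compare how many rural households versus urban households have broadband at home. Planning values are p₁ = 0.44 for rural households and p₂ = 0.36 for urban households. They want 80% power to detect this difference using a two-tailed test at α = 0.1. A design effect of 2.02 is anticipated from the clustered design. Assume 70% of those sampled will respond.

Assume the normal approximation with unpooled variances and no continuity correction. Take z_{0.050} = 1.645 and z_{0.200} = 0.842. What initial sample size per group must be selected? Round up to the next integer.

n = (z_{α/2} + z_β)² · [p₁(1−p₁) + p₂(1−p₂)] / (p₁ − p₂)²
  = (1.645 + 0.842)² · (0.44·0.56 + 0.36·0.64) / (0.08)²
  = (2.487)² · (0.2464 + 0.2304) / 0.0064
  = 6.1852 · 0.4768 / 0.0064
  = 460.80
Design effect: 2.02 × 460.80 = 930.81.
Adjust for 70% response: 930.81 / 0.70 = 1329.72.
Round up → n = 1330 per group.

n = 1330 per group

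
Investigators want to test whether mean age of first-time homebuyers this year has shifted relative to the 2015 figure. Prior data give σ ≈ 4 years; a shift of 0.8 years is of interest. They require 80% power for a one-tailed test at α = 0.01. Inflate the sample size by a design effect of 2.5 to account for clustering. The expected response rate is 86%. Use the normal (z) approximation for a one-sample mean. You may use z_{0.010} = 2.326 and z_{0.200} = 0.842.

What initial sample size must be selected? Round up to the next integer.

n = 730

n = (z_α + z_β)² · σ² / δ²
  = (2.326 + 0.842)² · 4² / 0.8²
  = 10.0362 · 16 / 0.64
  = 250.91
Design effect: 2.5 × 250.91 = 627.26.
Adjust for 86% response: 627.26 / 0.86 = 729.38.
Round up → n = 730.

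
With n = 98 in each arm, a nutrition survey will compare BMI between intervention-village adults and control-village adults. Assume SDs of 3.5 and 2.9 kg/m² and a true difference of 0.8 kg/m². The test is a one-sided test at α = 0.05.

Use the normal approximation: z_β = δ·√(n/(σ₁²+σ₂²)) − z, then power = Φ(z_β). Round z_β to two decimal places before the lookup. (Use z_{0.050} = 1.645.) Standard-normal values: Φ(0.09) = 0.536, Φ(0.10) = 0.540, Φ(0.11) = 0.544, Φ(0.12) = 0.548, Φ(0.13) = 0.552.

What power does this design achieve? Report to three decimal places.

Power ≈ 0.540

z_β = δ·√(n/(σ₁²+σ₂²)) − z_α
    = 0.8 · √(98/20.66) − 1.645
    = 0.8 · 2.17795 − 1.645
    = 1.7424 − 1.645 = 0.0974 → 0.10
Power = Φ(0.10) = 0.540.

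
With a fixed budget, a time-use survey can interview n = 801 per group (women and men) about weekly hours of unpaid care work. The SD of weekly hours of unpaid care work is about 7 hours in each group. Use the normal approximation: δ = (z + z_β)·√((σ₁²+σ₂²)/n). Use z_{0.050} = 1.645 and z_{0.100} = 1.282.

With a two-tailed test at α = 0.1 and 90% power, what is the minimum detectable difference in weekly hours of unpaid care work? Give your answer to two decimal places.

δ = (z_{α/2} + z_β) · √((σ₁²+σ₂²)/n)
  = (1.645 + 1.282) · √(98/801)
  = 2.927 · √0.12235
  = 2.927 · 0.3498
  = 1.0238

Minimum detectable difference ≈ 1.02 hours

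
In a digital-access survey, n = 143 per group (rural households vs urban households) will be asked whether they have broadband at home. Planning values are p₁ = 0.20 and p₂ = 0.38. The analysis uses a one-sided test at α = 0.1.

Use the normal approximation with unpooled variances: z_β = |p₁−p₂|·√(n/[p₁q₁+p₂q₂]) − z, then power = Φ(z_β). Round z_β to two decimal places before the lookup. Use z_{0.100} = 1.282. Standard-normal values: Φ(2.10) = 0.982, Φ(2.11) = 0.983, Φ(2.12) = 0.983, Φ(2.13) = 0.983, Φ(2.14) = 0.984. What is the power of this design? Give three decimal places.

Power ≈ 0.984

z_β = |p₁−p₂|·√(n/[p₁q₁+p₂q₂]) − z_α
    = 0.18 · √(143/0.3956) − 1.282
    = 0.18 · 19.0125 − 1.282
    = 3.4223 − 1.282 = 2.1403 → 2.14
Power = Φ(2.14) = 0.984.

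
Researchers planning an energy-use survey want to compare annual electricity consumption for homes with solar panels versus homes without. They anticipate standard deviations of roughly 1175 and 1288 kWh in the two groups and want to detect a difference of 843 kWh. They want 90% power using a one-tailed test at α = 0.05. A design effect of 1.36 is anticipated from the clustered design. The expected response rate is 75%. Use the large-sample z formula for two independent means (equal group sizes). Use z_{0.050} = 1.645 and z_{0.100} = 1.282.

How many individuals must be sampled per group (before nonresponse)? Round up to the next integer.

n = (z_α + z_β)² · (σ₁² + σ₂²) / δ²
  = (1.645 + 1.282)² · (1175² + 1288² = 3039569) / 843²
  = 8.5673 · 3039569 / 710649
  = 36.64
Design effect: 1.36 × 36.64 = 49.84.
Adjust for 75% response: 49.84 / 0.75 = 66.45.
Round up → n = 67 per group.

n = 67 per group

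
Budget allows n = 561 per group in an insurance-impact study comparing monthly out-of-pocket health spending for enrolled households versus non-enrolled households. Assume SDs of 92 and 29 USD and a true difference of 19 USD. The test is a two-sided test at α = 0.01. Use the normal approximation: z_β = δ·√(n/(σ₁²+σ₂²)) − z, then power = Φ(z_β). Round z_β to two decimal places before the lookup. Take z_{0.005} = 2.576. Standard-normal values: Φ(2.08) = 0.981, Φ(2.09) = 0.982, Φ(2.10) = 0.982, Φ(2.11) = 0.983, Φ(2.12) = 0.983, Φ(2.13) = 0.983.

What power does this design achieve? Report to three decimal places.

z_β = δ·√(n/(σ₁²+σ₂²)) − z_{α/2}
    = 19 · √(561/9305) − 2.576
    = 19 · 0.24554 − 2.576
    = 4.6653 − 2.576 = 2.0893 → 2.09
Power = Φ(2.09) = 0.982.

Power ≈ 0.982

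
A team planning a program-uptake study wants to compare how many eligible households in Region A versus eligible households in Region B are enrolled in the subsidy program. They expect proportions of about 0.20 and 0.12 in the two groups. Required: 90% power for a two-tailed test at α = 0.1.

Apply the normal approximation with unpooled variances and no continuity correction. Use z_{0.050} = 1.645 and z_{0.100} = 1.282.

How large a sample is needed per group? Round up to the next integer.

n = (z_{α/2} + z_β)² · [p₁(1−p₁) + p₂(1−p₂)] / (p₁ − p₂)²
  = (1.645 + 1.282)² · (0.20·0.80 + 0.12·0.88) / (0.08)²
  = (2.927)² · (0.1600 + 0.1056) / 0.0064
  = 8.5673 · 0.2656 / 0.0064
  = 355.54
Round up → n = 356 per group.

n = 356 per group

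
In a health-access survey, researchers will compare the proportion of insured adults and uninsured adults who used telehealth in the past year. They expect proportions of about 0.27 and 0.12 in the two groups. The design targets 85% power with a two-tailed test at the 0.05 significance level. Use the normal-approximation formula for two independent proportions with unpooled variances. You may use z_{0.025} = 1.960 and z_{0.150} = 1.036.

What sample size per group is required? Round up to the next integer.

n = 121 per group

n = (z_{α/2} + z_β)² · [p₁(1−p₁) + p₂(1−p₂)] / (p₁ − p₂)²
  = (1.960 + 1.036)² · (0.27·0.73 + 0.12·0.88) / (0.15)²
  = (2.996)² · (0.1971 + 0.1056) / 0.0225
  = 8.9760 · 0.3027 / 0.0225
  = 120.76
Round up → n = 121 per group.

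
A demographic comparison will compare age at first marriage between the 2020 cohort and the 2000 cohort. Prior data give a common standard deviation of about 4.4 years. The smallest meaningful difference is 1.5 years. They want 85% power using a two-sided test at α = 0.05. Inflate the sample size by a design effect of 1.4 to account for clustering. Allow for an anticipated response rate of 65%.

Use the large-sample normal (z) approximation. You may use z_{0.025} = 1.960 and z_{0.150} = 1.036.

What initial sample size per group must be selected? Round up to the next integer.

n = (z_{α/2} + z_β)² · (σ₁² + σ₂²) / δ²
  = (1.960 + 1.036)² · (2·4.4² = 38.72) / 1.5²
  = 8.9760 · 38.72 / 2.25
  = 154.47
Design effect: 1.4 × 154.47 = 216.25.
Adjust for 65% response: 216.25 / 0.65 = 332.70.
Round up → n = 333 per group.

n = 333 per group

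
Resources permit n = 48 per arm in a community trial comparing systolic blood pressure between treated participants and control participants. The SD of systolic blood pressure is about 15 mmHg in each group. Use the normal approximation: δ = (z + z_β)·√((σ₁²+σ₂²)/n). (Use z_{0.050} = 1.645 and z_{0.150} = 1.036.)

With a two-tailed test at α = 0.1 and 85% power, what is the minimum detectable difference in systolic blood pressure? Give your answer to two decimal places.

Minimum detectable difference ≈ 8.21 mmHg

δ = (z_{α/2} + z_β) · √((σ₁²+σ₂²)/n)
  = (1.645 + 1.036) · √(450/48)
  = 2.681 · √9.375
  = 2.681 · 3.0619
  = 8.2089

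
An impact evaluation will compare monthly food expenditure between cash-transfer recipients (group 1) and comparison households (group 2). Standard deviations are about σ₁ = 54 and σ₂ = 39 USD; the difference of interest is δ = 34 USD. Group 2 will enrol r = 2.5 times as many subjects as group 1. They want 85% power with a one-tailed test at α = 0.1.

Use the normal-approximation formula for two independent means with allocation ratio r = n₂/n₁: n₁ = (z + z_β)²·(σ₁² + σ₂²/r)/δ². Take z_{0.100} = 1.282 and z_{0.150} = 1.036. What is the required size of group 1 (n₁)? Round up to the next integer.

n₁ = (z_α + z_β)² · (σ₁² + σ₂²/r) / δ²
   = (1.282 + 1.036)² · (54² + 39²/2.5) / 34²
   = 5.3731 · (2916 + 608.4) / 1156
   = 5.3731 · 3524.4 / 1156
   = 16.38
Round up → n₁ = 17; n₂ = r·n₁ = 2.5 × 17 = 43.

n₁ = 17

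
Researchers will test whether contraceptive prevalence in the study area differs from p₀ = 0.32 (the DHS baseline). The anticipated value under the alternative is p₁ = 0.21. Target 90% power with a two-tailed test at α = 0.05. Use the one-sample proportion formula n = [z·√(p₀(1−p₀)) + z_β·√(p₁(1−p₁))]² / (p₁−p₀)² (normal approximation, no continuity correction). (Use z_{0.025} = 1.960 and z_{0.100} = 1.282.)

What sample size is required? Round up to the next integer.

n = 171

n = [z_{α/2}·√(p₀q₀) + z_β·√(p₁q₁)]² / (p₁ − p₀)²
  = [1.960·√(0.32·0.68) + 1.282·√(0.21·0.79)]² / (-0.11)²
  = [1.960·0.4665 + 1.282·0.4073]² / 0.0121
  = [1.4365]² / 0.0121
  = 170.53
Round up → n = 171.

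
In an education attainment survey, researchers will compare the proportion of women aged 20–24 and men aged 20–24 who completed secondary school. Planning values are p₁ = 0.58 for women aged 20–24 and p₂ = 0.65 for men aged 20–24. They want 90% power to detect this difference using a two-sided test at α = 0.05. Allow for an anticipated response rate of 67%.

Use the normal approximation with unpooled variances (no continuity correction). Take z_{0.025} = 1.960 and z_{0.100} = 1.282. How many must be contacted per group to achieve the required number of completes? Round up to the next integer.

n = (z_{α/2} + z_β)² · [p₁(1−p₁) + p₂(1−p₂)] / (p₁ − p₂)²
  = (1.960 + 1.282)² · (0.58·0.42 + 0.65·0.35) / (-0.07)²
  = (3.242)² · (0.2436 + 0.2275) / 0.0049
  = 10.5106 · 0.4711 / 0.0049
  = 1010.52
Adjust for 67% response: 1010.52 / 0.67 = 1508.23.
Round up → n = 1509 per group.

n = 1509 per group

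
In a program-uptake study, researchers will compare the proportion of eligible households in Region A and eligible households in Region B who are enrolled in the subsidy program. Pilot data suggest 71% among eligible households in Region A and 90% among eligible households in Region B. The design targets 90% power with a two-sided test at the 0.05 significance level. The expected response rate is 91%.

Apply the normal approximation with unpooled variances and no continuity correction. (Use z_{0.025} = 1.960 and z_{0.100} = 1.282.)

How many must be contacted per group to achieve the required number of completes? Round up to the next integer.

n = 95 per group

n = (z_{α/2} + z_β)² · [p₁(1−p₁) + p₂(1−p₂)] / (p₁ − p₂)²
  = (1.960 + 1.282)² · (0.71·0.29 + 0.90·0.10) / (-0.19)²
  = (3.242)² · (0.2059 + 0.0900) / 0.0361
  = 10.5106 · 0.2959 / 0.0361
  = 86.15
Adjust for 91% response: 86.15 / 0.91 = 94.67.
Round up → n = 95 per group.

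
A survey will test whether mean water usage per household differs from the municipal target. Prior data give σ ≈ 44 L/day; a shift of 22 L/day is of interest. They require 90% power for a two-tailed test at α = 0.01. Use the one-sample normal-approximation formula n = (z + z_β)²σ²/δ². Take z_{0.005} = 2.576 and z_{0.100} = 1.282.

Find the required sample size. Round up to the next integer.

n = (z_{α/2} + z_β)² · σ² / δ²
  = (2.576 + 1.282)² · 44² / 22²
  = 14.8842 · 1936 / 484
  = 59.54
Round up → n = 60.

n = 60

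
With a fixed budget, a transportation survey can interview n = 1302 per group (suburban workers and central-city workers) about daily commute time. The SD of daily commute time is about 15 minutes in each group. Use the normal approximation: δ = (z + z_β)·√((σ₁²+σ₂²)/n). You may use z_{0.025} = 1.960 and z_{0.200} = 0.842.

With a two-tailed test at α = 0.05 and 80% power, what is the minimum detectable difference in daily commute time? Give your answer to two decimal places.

δ = (z_{α/2} + z_β) · √((σ₁²+σ₂²)/n)
  = (1.960 + 0.842) · √(450/1302)
  = 2.802 · √0.34562
  = 2.802 · 0.5879
  = 1.6473

Minimum detectable difference ≈ 1.65 minutes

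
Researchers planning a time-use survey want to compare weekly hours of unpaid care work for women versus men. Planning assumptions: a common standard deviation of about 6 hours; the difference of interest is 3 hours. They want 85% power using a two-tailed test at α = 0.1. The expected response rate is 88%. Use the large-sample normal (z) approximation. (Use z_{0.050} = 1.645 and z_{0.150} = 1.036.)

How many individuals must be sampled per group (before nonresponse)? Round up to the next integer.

n = (z_{α/2} + z_β)² · (σ₁² + σ₂²) / δ²
  = (1.645 + 1.036)² · (2·6² = 72) / 3²
  = 7.1878 · 72 / 9
  = 57.50
Adjust for 88% response: 57.50 / 0.88 = 65.34.
Round up → n = 66 per group.

n = 66 per group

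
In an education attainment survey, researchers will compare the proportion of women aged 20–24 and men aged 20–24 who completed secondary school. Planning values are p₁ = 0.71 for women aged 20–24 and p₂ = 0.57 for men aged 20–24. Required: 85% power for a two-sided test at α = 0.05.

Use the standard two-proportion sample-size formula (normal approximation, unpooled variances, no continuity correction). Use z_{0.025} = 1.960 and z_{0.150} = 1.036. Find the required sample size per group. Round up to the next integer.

n = (z_{α/2} + z_β)² · [p₁(1−p₁) + p₂(1−p₂)] / (p₁ − p₂)²
  = (1.960 + 1.036)² · (0.71·0.29 + 0.57·0.43) / (0.14)²
  = (2.996)² · (0.2059 + 0.2451) / 0.0196
  = 8.9760 · 0.4510 / 0.0196
  = 206.54
Round up → n = 207 per group.

n = 207 per group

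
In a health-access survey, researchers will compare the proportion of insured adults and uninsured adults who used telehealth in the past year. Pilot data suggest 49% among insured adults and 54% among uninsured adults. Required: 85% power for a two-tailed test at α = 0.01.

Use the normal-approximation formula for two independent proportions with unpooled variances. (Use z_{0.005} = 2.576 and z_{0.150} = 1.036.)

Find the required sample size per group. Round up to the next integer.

n = 2601 per group

n = (z_{α/2} + z_β)² · [p₁(1−p₁) + p₂(1−p₂)] / (p₁ − p₂)²
  = (2.576 + 1.036)² · (0.49·0.51 + 0.54·0.46) / (-0.05)²
  = (3.612)² · (0.2499 + 0.2484) / 0.0025
  = 13.0465 · 0.4983 / 0.0025
  = 2600.44
Round up → n = 2601 per group.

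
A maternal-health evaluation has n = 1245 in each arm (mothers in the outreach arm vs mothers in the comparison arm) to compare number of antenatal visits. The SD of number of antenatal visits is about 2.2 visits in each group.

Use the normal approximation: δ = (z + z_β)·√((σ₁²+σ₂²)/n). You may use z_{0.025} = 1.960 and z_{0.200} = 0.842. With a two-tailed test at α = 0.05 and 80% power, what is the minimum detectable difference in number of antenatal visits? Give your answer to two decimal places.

δ = (z_{α/2} + z_β) · √((σ₁²+σ₂²)/n)
  = (1.960 + 0.842) · √(9.68/1245)
  = 2.802 · √0.00778
  = 2.802 · 0.0882
  = 0.2471

Minimum detectable difference ≈ 0.25 visits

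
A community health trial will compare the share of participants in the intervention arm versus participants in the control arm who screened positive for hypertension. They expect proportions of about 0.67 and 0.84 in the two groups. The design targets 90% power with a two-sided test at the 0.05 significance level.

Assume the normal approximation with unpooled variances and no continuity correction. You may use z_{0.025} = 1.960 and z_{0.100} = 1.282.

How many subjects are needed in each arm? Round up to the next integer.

n = 130 per group

n = (z_{α/2} + z_β)² · [p₁(1−p₁) + p₂(1−p₂)] / (p₁ − p₂)²
  = (1.960 + 1.282)² · (0.67·0.33 + 0.84·0.16) / (-0.17)²
  = (3.242)² · (0.2211 + 0.1344) / 0.0289
  = 10.5106 · 0.3555 / 0.0289
  = 129.29
Round up → n = 130 per group.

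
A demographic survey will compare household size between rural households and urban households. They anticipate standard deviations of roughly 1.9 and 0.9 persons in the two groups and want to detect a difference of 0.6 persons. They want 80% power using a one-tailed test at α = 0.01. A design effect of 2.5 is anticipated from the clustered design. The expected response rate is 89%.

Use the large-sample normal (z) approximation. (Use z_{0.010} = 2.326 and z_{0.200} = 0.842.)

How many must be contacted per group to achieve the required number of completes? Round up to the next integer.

n = (z_α + z_β)² · (σ₁² + σ₂²) / δ²
  = (2.326 + 0.842)² · (1.9² + 0.9² = 4.42) / 0.6²
  = 10.0362 · 4.42 / 0.36
  = 123.22
Design effect: 2.5 × 123.22 = 308.06.
Adjust for 89% response: 308.06 / 0.89 = 346.13.
Round up → n = 347 per group.

n = 347 per group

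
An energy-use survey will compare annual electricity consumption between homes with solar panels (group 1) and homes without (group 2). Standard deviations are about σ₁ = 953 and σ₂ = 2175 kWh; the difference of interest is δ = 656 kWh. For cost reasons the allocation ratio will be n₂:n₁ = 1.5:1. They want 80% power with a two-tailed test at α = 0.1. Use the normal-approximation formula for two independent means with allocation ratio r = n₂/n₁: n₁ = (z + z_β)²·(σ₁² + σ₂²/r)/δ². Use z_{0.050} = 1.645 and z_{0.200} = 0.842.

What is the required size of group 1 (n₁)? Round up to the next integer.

n₁ = 59

n₁ = (z_{α/2} + z_β)² · (σ₁² + σ₂²/r) / δ²
   = (1.645 + 0.842)² · (953² + 2175²/1.5) / 656²
   = 6.1852 · (908209 + 3153750) / 430336
   = 6.1852 · 4061959 / 430336
   = 58.38
Round up → n₁ = 59; n₂ = r·n₁ = 1.5 × 59 = 89.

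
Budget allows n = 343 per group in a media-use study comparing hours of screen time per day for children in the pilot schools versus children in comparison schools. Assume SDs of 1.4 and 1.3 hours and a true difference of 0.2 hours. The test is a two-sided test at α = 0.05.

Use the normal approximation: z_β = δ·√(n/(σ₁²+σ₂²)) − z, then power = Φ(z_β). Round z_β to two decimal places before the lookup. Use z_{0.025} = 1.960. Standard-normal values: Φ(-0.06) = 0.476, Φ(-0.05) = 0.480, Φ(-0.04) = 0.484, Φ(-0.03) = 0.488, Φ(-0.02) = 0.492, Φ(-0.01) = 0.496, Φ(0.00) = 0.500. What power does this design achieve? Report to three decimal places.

z_β = δ·√(n/(σ₁²+σ₂²)) − z_{α/2}
    = 0.2 · √(343/3.65) − 1.960
    = 0.2 · 9.69395 − 1.960
    = 1.9388 − 1.960 = -0.0212 → -0.02
Power = Φ(-0.02) = 0.492.

Power ≈ 0.492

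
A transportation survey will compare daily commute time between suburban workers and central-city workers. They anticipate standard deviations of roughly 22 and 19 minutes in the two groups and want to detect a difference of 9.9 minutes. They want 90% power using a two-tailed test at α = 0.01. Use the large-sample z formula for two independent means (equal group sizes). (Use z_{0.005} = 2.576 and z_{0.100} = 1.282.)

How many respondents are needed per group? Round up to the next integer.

n = (z_{α/2} + z_β)² · (σ₁² + σ₂²) / δ²
  = (2.576 + 1.282)² · (22² + 19² = 845) / 9.9²
  = 14.8842 · 845 / 98.01
  = 128.32
Round up → n = 129 per group.

n = 129 per group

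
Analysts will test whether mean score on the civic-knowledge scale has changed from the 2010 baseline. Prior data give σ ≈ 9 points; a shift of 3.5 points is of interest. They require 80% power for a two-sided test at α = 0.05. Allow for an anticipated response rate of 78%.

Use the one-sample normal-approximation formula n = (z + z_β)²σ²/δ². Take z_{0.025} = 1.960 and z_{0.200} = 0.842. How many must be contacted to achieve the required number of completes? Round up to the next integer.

n = 67

n = (z_{α/2} + z_β)² · σ² / δ²
  = (1.960 + 0.842)² · 9² / 3.5²
  = 7.8512 · 81 / 12.25
  = 51.91
Adjust for 78% response: 51.91 / 0.78 = 66.56.
Round up → n = 67.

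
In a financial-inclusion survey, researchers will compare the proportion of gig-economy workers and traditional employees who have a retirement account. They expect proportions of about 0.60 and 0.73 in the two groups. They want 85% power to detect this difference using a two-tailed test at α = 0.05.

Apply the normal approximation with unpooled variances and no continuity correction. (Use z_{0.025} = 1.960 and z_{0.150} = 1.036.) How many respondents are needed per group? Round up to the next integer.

n = (z_{α/2} + z_β)² · [p₁(1−p₁) + p₂(1−p₂)] / (p₁ − p₂)²
  = (1.960 + 1.036)² · (0.60·0.40 + 0.73·0.27) / (-0.13)²
  = (2.996)² · (0.2400 + 0.1971) / 0.0169
  = 8.9760 · 0.4371 / 0.0169
  = 232.15
Round up → n = 233 per group.

n = 233 per group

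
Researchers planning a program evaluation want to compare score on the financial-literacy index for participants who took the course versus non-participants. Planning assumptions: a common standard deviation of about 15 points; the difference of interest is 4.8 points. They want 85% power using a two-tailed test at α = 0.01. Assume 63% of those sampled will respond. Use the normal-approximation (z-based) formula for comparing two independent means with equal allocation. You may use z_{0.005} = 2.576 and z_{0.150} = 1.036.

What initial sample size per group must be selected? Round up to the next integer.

n = (z_{α/2} + z_β)² · (σ₁² + σ₂²) / δ²
  = (2.576 + 1.036)² · (2·15² = 450) / 4.8²
  = 13.0465 · 450 / 23.04
  = 254.82
Adjust for 63% response: 254.82 / 0.63 = 404.47.
Round up → n = 405 per group.

n = 405 per group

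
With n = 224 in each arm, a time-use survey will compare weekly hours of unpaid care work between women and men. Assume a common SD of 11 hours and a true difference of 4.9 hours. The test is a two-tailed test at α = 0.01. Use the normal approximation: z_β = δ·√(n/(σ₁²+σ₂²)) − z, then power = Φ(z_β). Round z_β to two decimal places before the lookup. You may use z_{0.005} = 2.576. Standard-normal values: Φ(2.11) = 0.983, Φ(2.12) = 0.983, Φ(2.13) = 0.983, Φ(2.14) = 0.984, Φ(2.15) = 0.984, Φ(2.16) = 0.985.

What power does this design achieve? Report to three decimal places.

Power ≈ 0.984

z_β = δ·√(n/(σ₁²+σ₂²)) − z_{α/2}
    = 4.9 · √(224/242) − 2.576
    = 4.9 · 0.96209 − 2.576
    = 4.7142 − 2.576 = 2.1382 → 2.14
Power = Φ(2.14) = 0.984.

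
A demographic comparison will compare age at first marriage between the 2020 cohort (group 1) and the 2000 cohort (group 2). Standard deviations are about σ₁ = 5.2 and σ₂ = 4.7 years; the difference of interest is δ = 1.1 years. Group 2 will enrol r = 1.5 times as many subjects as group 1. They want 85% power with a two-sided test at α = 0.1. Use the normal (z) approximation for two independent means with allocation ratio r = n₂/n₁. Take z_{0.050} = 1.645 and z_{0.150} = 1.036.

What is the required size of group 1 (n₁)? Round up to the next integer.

n₁ = (z_{α/2} + z_β)² · (σ₁² + σ₂²/r) / δ²
   = (1.645 + 1.036)² · (5.2² + 4.7²/1.5) / 1.1²
   = 7.1878 · (27.04 + 14.7267) / 1.21
   = 7.1878 · 41.7667 / 1.21
   = 248.11
Round up → n₁ = 249; n₂ = r·n₁ = 1.5 × 249 = 374.

n₁ = 249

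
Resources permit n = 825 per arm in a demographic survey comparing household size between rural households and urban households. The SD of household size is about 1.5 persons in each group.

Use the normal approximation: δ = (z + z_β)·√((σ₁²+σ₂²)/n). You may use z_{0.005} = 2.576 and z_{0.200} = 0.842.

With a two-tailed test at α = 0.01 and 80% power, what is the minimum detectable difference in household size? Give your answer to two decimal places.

δ = (z_{α/2} + z_β) · √((σ₁²+σ₂²)/n)
  = (2.576 + 0.842) · √(4.5/825)
  = 3.418 · √0.00545
  = 3.418 · 0.0739
  = 0.2524

Minimum detectable difference ≈ 0.25 persons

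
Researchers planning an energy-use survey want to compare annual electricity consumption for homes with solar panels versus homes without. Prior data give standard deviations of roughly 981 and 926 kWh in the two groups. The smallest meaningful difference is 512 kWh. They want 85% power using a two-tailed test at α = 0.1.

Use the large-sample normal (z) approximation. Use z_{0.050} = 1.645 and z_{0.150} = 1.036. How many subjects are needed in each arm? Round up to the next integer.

n = 50 per group

n = (z_{α/2} + z_β)² · (σ₁² + σ₂²) / δ²
  = (1.645 + 1.036)² · (981² + 926² = 1819837) / 512²
  = 7.1878 · 1819837 / 262144
  = 49.90
Round up → n = 50 per group.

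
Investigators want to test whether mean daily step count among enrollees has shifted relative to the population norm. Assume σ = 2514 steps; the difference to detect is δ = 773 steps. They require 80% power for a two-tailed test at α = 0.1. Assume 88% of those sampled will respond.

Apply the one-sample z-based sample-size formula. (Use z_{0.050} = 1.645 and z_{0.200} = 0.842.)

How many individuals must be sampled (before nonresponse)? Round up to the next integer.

n = 75

n = (z_{α/2} + z_β)² · σ² / δ²
  = (1.645 + 0.842)² · 2514² / 773²
  = 6.1852 · 6320196 / 597529
  = 65.42
Adjust for 88% response: 65.42 / 0.88 = 74.34.
Round up → n = 75.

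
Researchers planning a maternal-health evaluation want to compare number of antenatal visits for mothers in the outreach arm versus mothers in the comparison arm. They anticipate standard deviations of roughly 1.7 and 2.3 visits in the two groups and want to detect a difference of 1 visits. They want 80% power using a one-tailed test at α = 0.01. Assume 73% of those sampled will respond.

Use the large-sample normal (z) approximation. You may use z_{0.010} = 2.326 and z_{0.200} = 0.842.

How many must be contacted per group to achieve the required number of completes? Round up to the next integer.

n = 113 per group

n = (z_α + z_β)² · (σ₁² + σ₂²) / δ²
  = (2.326 + 0.842)² · (1.7² + 2.3² = 8.18) / 1²
  = 10.0362 · 8.18 / 1
  = 82.10
Adjust for 73% response: 82.10 / 0.73 = 112.46.
Round up → n = 113 per group.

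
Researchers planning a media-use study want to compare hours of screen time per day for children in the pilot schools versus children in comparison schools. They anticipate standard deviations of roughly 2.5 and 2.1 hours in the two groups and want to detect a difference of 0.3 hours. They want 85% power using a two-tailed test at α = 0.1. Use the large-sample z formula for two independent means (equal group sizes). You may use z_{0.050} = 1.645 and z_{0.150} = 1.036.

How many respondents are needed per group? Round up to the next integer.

n = 852 per group

n = (z_{α/2} + z_β)² · (σ₁² + σ₂²) / δ²
  = (1.645 + 1.036)² · (2.5² + 2.1² = 10.66) / 0.3²
  = 7.1878 · 10.66 / 0.09
  = 851.35
Round up → n = 852 per group.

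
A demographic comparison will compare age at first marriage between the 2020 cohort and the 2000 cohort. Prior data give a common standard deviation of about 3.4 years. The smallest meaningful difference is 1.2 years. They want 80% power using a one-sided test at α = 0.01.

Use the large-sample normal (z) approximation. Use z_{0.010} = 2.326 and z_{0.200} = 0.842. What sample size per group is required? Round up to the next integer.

n = 162 per group

n = (z_α + z_β)² · (σ₁² + σ₂²) / δ²
  = (2.326 + 0.842)² · (2·3.4² = 23.12) / 1.2²
  = 10.0362 · 23.12 / 1.44
  = 161.14
Round up → n = 162 per group.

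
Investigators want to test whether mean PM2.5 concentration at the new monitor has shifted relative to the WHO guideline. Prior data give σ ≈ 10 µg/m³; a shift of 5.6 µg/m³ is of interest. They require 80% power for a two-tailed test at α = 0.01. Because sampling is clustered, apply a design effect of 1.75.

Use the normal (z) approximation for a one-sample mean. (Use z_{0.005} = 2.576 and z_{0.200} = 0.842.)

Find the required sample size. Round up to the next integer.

n = (z_{α/2} + z_β)² · σ² / δ²
  = (2.576 + 0.842)² · 10² / 5.6²
  = 11.6827 · 100 / 31.36
  = 37.25
Design effect: 1.75 × 37.25 = 65.19.
Round up → n = 66.

n = 66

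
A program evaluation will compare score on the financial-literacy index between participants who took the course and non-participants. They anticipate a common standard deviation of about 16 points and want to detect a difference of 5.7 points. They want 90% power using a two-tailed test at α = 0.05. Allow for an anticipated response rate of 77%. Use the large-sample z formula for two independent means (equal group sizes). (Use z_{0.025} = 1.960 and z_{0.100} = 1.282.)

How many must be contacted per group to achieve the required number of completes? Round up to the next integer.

n = 216 per group

n = (z_{α/2} + z_β)² · (σ₁² + σ₂²) / δ²
  = (1.960 + 1.282)² · (2·16² = 512) / 5.7²
  = 10.5106 · 512 / 32.49
  = 165.63
Adjust for 77% response: 165.63 / 0.77 = 215.11.
Round up → n = 216 per group.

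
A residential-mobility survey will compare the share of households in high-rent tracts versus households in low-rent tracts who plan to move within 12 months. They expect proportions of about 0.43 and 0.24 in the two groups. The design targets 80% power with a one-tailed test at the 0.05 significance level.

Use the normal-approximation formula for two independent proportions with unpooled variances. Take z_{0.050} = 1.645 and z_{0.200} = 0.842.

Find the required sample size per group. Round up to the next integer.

n = 74 per group

n = (z_α + z_β)² · [p₁(1−p₁) + p₂(1−p₂)] / (p₁ − p₂)²
  = (1.645 + 0.842)² · (0.43·0.57 + 0.24·0.76) / (0.19)²
  = (2.487)² · (0.2451 + 0.1824) / 0.0361
  = 6.1852 · 0.4275 / 0.0361
  = 73.25
Round up → n = 74 per group.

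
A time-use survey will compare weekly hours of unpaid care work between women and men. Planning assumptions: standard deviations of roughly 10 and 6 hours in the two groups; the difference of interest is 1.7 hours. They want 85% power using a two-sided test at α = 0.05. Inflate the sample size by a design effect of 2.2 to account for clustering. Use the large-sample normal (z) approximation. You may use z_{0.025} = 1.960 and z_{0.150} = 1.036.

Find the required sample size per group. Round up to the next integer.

n = 930 per group

n = (z_{α/2} + z_β)² · (σ₁² + σ₂²) / δ²
  = (1.960 + 1.036)² · (10² + 6² = 136) / 1.7²
  = 8.9760 · 136 / 2.89
  = 422.40
Design effect: 2.2 × 422.40 = 929.28.
Round up → n = 930 per group.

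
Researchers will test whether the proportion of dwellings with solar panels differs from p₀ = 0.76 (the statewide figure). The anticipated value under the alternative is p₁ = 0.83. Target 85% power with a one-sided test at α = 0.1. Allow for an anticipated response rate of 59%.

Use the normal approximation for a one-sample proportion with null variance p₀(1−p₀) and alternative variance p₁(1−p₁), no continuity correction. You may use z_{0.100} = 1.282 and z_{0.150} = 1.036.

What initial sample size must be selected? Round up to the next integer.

n = 304

n = [z_α·√(p₀q₀) + z_β·√(p₁q₁)]² / (p₁ − p₀)²
  = [1.282·√(0.76·0.24) + 1.036·√(0.83·0.17)]² / (0.07)²
  = [1.282·0.4271 + 1.036·0.3756]² / 0.0049
  = [0.9367]² / 0.0049
  = 179.05
Adjust for 59% response: 179.05 / 0.59 = 303.48.
Round up → n = 304.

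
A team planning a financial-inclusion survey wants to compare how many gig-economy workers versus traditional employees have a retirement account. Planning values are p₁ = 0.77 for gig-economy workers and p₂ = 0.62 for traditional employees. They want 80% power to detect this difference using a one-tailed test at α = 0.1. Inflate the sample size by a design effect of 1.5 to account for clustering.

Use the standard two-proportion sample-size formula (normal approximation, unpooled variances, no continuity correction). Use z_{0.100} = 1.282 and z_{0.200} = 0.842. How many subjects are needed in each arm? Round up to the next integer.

n = 125 per group

n = (z_α + z_β)² · [p₁(1−p₁) + p₂(1−p₂)] / (p₁ − p₂)²
  = (1.282 + 0.842)² · (0.77·0.23 + 0.62·0.38) / (0.15)²
  = (2.124)² · (0.1771 + 0.2356) / 0.0225
  = 4.5114 · 0.4127 / 0.0225
  = 82.75
Design effect: 1.5 × 82.75 = 124.12.
Round up → n = 125 per group.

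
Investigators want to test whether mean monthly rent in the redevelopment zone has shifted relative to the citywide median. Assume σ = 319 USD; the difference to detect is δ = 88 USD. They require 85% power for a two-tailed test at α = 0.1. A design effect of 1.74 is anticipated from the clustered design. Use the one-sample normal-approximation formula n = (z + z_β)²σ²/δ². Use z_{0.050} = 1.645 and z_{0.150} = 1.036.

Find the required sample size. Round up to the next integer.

n = 165

n = (z_{α/2} + z_β)² · σ² / δ²
  = (1.645 + 1.036)² · 319² / 88²
  = 7.1878 · 101761 / 7744
  = 94.45
Design effect: 1.74 × 94.45 = 164.35.
Round up → n = 165.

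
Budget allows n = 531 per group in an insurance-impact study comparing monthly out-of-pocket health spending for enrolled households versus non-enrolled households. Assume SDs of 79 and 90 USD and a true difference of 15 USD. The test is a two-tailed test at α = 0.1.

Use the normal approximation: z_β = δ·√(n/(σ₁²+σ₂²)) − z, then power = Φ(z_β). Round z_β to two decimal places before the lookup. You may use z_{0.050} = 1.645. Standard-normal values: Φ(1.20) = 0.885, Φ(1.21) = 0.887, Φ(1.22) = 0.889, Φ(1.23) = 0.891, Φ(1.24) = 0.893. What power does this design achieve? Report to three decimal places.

Power ≈ 0.893

z_β = δ·√(n/(σ₁²+σ₂²)) − z_{α/2}
    = 15 · √(531/14341) − 1.645
    = 15 · 0.19242 − 1.645
    = 2.8863 − 1.645 = 1.2413 → 1.24
Power = Φ(1.24) = 0.893.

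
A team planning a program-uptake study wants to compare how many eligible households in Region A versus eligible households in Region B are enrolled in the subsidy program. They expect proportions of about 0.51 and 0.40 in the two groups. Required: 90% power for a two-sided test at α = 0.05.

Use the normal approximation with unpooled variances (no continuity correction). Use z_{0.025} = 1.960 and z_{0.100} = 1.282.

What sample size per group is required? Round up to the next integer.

n = 426 per group

n = (z_{α/2} + z_β)² · [p₁(1−p₁) + p₂(1−p₂)] / (p₁ − p₂)²
  = (1.960 + 1.282)² · (0.51·0.49 + 0.40·0.60) / (0.11)²
  = (3.242)² · (0.2499 + 0.2400) / 0.0121
  = 10.5106 · 0.4899 / 0.0121
  = 425.55
Round up → n = 426 per group.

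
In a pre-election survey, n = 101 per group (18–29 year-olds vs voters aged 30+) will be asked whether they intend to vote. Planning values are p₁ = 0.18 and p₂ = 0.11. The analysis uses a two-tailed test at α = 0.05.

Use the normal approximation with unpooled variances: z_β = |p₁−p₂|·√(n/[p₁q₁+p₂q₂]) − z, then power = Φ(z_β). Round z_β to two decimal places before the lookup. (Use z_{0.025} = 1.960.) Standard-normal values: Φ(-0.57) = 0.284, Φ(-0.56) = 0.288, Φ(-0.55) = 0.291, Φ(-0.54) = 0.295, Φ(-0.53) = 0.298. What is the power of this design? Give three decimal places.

z_β = |p₁−p₂|·√(n/[p₁q₁+p₂q₂]) − z_{α/2}
    = 0.07 · √(101/0.2455) − 1.960
    = 0.07 · 20.2831 − 1.960
    = 1.4198 − 1.960 = -0.5402 → -0.54
Power = Φ(-0.54) = 0.295.

Power ≈ 0.295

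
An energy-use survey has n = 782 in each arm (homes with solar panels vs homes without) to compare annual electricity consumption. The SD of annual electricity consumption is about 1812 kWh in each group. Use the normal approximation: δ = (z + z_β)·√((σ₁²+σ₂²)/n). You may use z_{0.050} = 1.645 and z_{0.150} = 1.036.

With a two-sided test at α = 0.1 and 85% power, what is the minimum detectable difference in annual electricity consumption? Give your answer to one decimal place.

δ = (z_{α/2} + z_β) · √((σ₁²+σ₂²)/n)
  = (1.645 + 1.036) · √(6566688/782)
  = 2.681 · √8397.3
  = 2.681 · 91.6368
  = 245.6782

Minimum detectable difference ≈ 245.7 kWh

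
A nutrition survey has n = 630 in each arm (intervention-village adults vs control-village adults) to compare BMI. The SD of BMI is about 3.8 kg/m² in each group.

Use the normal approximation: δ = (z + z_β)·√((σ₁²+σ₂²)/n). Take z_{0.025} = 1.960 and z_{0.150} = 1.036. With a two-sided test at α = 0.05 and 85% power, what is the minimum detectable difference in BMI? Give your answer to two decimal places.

Minimum detectable difference ≈ 0.64 kg/m²

δ = (z_{α/2} + z_β) · √((σ₁²+σ₂²)/n)
  = (1.960 + 1.036) · √(28.88/630)
  = 2.996 · √0.04584
  = 2.996 · 0.2141
  = 0.6415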